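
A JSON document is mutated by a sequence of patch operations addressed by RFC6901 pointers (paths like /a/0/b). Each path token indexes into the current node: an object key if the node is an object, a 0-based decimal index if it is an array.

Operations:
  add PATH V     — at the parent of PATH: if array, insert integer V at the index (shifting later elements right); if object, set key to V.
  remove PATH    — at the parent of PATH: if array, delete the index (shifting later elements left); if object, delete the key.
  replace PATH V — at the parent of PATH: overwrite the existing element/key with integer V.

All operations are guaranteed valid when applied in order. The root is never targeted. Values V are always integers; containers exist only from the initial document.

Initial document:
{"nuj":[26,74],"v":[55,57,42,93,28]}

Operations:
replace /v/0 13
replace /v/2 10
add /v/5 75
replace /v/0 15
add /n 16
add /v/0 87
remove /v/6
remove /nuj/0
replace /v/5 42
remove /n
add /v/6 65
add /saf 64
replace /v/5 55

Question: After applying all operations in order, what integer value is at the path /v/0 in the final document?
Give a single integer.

After op 1 (replace /v/0 13): {"nuj":[26,74],"v":[13,57,42,93,28]}
After op 2 (replace /v/2 10): {"nuj":[26,74],"v":[13,57,10,93,28]}
After op 3 (add /v/5 75): {"nuj":[26,74],"v":[13,57,10,93,28,75]}
After op 4 (replace /v/0 15): {"nuj":[26,74],"v":[15,57,10,93,28,75]}
After op 5 (add /n 16): {"n":16,"nuj":[26,74],"v":[15,57,10,93,28,75]}
After op 6 (add /v/0 87): {"n":16,"nuj":[26,74],"v":[87,15,57,10,93,28,75]}
After op 7 (remove /v/6): {"n":16,"nuj":[26,74],"v":[87,15,57,10,93,28]}
After op 8 (remove /nuj/0): {"n":16,"nuj":[74],"v":[87,15,57,10,93,28]}
After op 9 (replace /v/5 42): {"n":16,"nuj":[74],"v":[87,15,57,10,93,42]}
After op 10 (remove /n): {"nuj":[74],"v":[87,15,57,10,93,42]}
After op 11 (add /v/6 65): {"nuj":[74],"v":[87,15,57,10,93,42,65]}
After op 12 (add /saf 64): {"nuj":[74],"saf":64,"v":[87,15,57,10,93,42,65]}
After op 13 (replace /v/5 55): {"nuj":[74],"saf":64,"v":[87,15,57,10,93,55,65]}
Value at /v/0: 87

Answer: 87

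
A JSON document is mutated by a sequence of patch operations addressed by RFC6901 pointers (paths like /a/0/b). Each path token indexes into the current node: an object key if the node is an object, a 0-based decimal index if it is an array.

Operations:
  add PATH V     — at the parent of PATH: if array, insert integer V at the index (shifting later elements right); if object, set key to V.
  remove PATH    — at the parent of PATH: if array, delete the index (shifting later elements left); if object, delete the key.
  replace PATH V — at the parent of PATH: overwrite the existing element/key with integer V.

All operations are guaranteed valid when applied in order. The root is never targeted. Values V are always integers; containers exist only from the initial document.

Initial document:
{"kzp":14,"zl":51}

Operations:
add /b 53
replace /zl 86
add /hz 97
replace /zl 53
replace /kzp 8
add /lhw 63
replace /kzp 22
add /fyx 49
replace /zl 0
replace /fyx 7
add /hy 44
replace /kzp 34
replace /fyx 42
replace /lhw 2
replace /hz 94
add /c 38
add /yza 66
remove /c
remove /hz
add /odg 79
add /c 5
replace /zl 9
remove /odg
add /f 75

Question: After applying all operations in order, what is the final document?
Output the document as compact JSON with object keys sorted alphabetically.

After op 1 (add /b 53): {"b":53,"kzp":14,"zl":51}
After op 2 (replace /zl 86): {"b":53,"kzp":14,"zl":86}
After op 3 (add /hz 97): {"b":53,"hz":97,"kzp":14,"zl":86}
After op 4 (replace /zl 53): {"b":53,"hz":97,"kzp":14,"zl":53}
After op 5 (replace /kzp 8): {"b":53,"hz":97,"kzp":8,"zl":53}
After op 6 (add /lhw 63): {"b":53,"hz":97,"kzp":8,"lhw":63,"zl":53}
After op 7 (replace /kzp 22): {"b":53,"hz":97,"kzp":22,"lhw":63,"zl":53}
After op 8 (add /fyx 49): {"b":53,"fyx":49,"hz":97,"kzp":22,"lhw":63,"zl":53}
After op 9 (replace /zl 0): {"b":53,"fyx":49,"hz":97,"kzp":22,"lhw":63,"zl":0}
After op 10 (replace /fyx 7): {"b":53,"fyx":7,"hz":97,"kzp":22,"lhw":63,"zl":0}
After op 11 (add /hy 44): {"b":53,"fyx":7,"hy":44,"hz":97,"kzp":22,"lhw":63,"zl":0}
After op 12 (replace /kzp 34): {"b":53,"fyx":7,"hy":44,"hz":97,"kzp":34,"lhw":63,"zl":0}
After op 13 (replace /fyx 42): {"b":53,"fyx":42,"hy":44,"hz":97,"kzp":34,"lhw":63,"zl":0}
After op 14 (replace /lhw 2): {"b":53,"fyx":42,"hy":44,"hz":97,"kzp":34,"lhw":2,"zl":0}
After op 15 (replace /hz 94): {"b":53,"fyx":42,"hy":44,"hz":94,"kzp":34,"lhw":2,"zl":0}
After op 16 (add /c 38): {"b":53,"c":38,"fyx":42,"hy":44,"hz":94,"kzp":34,"lhw":2,"zl":0}
After op 17 (add /yza 66): {"b":53,"c":38,"fyx":42,"hy":44,"hz":94,"kzp":34,"lhw":2,"yza":66,"zl":0}
After op 18 (remove /c): {"b":53,"fyx":42,"hy":44,"hz":94,"kzp":34,"lhw":2,"yza":66,"zl":0}
After op 19 (remove /hz): {"b":53,"fyx":42,"hy":44,"kzp":34,"lhw":2,"yza":66,"zl":0}
After op 20 (add /odg 79): {"b":53,"fyx":42,"hy":44,"kzp":34,"lhw":2,"odg":79,"yza":66,"zl":0}
After op 21 (add /c 5): {"b":53,"c":5,"fyx":42,"hy":44,"kzp":34,"lhw":2,"odg":79,"yza":66,"zl":0}
After op 22 (replace /zl 9): {"b":53,"c":5,"fyx":42,"hy":44,"kzp":34,"lhw":2,"odg":79,"yza":66,"zl":9}
After op 23 (remove /odg): {"b":53,"c":5,"fyx":42,"hy":44,"kzp":34,"lhw":2,"yza":66,"zl":9}
After op 24 (add /f 75): {"b":53,"c":5,"f":75,"fyx":42,"hy":44,"kzp":34,"lhw":2,"yza":66,"zl":9}

Answer: {"b":53,"c":5,"f":75,"fyx":42,"hy":44,"kzp":34,"lhw":2,"yza":66,"zl":9}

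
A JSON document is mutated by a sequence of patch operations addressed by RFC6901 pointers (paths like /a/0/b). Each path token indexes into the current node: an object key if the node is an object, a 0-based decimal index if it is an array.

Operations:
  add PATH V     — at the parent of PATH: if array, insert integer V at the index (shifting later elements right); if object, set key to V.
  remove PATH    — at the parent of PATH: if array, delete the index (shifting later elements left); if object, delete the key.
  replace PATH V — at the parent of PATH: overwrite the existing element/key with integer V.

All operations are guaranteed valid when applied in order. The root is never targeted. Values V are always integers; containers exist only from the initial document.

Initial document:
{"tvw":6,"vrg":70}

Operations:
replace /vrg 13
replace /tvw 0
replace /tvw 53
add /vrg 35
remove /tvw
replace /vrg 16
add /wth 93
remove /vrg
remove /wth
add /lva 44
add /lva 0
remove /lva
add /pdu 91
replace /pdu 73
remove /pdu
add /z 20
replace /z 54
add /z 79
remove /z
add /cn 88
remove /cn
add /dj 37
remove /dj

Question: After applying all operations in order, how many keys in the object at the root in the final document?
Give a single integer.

After op 1 (replace /vrg 13): {"tvw":6,"vrg":13}
After op 2 (replace /tvw 0): {"tvw":0,"vrg":13}
After op 3 (replace /tvw 53): {"tvw":53,"vrg":13}
After op 4 (add /vrg 35): {"tvw":53,"vrg":35}
After op 5 (remove /tvw): {"vrg":35}
After op 6 (replace /vrg 16): {"vrg":16}
After op 7 (add /wth 93): {"vrg":16,"wth":93}
After op 8 (remove /vrg): {"wth":93}
After op 9 (remove /wth): {}
After op 10 (add /lva 44): {"lva":44}
After op 11 (add /lva 0): {"lva":0}
After op 12 (remove /lva): {}
After op 13 (add /pdu 91): {"pdu":91}
After op 14 (replace /pdu 73): {"pdu":73}
After op 15 (remove /pdu): {}
After op 16 (add /z 20): {"z":20}
After op 17 (replace /z 54): {"z":54}
After op 18 (add /z 79): {"z":79}
After op 19 (remove /z): {}
After op 20 (add /cn 88): {"cn":88}
After op 21 (remove /cn): {}
After op 22 (add /dj 37): {"dj":37}
After op 23 (remove /dj): {}
Size at the root: 0

Answer: 0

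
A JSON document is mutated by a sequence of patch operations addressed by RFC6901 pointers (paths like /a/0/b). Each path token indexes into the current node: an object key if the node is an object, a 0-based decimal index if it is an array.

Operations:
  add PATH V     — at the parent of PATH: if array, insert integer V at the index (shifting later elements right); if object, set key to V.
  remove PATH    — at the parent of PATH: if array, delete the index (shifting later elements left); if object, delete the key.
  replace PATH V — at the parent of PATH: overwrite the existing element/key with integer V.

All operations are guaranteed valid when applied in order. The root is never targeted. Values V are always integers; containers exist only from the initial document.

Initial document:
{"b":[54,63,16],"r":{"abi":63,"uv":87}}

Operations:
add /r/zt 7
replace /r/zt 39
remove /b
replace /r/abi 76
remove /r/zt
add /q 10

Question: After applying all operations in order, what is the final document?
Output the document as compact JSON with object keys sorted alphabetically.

After op 1 (add /r/zt 7): {"b":[54,63,16],"r":{"abi":63,"uv":87,"zt":7}}
After op 2 (replace /r/zt 39): {"b":[54,63,16],"r":{"abi":63,"uv":87,"zt":39}}
After op 3 (remove /b): {"r":{"abi":63,"uv":87,"zt":39}}
After op 4 (replace /r/abi 76): {"r":{"abi":76,"uv":87,"zt":39}}
After op 5 (remove /r/zt): {"r":{"abi":76,"uv":87}}
After op 6 (add /q 10): {"q":10,"r":{"abi":76,"uv":87}}

Answer: {"q":10,"r":{"abi":76,"uv":87}}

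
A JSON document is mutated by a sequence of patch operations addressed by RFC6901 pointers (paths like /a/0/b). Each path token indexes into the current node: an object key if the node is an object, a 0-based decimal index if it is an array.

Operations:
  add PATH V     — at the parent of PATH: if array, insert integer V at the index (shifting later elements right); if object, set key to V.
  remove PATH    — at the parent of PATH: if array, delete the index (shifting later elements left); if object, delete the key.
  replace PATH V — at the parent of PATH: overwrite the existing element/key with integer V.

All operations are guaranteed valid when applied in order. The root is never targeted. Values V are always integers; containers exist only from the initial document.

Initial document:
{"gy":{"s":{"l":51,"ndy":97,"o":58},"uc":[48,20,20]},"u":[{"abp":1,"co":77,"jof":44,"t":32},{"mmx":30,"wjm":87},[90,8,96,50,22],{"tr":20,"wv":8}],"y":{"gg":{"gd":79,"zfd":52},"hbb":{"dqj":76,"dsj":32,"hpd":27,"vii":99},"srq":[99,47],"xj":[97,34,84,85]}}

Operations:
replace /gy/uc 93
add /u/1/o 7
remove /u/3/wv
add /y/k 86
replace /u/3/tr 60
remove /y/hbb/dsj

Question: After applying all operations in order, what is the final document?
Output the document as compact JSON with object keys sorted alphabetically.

Answer: {"gy":{"s":{"l":51,"ndy":97,"o":58},"uc":93},"u":[{"abp":1,"co":77,"jof":44,"t":32},{"mmx":30,"o":7,"wjm":87},[90,8,96,50,22],{"tr":60}],"y":{"gg":{"gd":79,"zfd":52},"hbb":{"dqj":76,"hpd":27,"vii":99},"k":86,"srq":[99,47],"xj":[97,34,84,85]}}

Derivation:
After op 1 (replace /gy/uc 93): {"gy":{"s":{"l":51,"ndy":97,"o":58},"uc":93},"u":[{"abp":1,"co":77,"jof":44,"t":32},{"mmx":30,"wjm":87},[90,8,96,50,22],{"tr":20,"wv":8}],"y":{"gg":{"gd":79,"zfd":52},"hbb":{"dqj":76,"dsj":32,"hpd":27,"vii":99},"srq":[99,47],"xj":[97,34,84,85]}}
After op 2 (add /u/1/o 7): {"gy":{"s":{"l":51,"ndy":97,"o":58},"uc":93},"u":[{"abp":1,"co":77,"jof":44,"t":32},{"mmx":30,"o":7,"wjm":87},[90,8,96,50,22],{"tr":20,"wv":8}],"y":{"gg":{"gd":79,"zfd":52},"hbb":{"dqj":76,"dsj":32,"hpd":27,"vii":99},"srq":[99,47],"xj":[97,34,84,85]}}
After op 3 (remove /u/3/wv): {"gy":{"s":{"l":51,"ndy":97,"o":58},"uc":93},"u":[{"abp":1,"co":77,"jof":44,"t":32},{"mmx":30,"o":7,"wjm":87},[90,8,96,50,22],{"tr":20}],"y":{"gg":{"gd":79,"zfd":52},"hbb":{"dqj":76,"dsj":32,"hpd":27,"vii":99},"srq":[99,47],"xj":[97,34,84,85]}}
After op 4 (add /y/k 86): {"gy":{"s":{"l":51,"ndy":97,"o":58},"uc":93},"u":[{"abp":1,"co":77,"jof":44,"t":32},{"mmx":30,"o":7,"wjm":87},[90,8,96,50,22],{"tr":20}],"y":{"gg":{"gd":79,"zfd":52},"hbb":{"dqj":76,"dsj":32,"hpd":27,"vii":99},"k":86,"srq":[99,47],"xj":[97,34,84,85]}}
After op 5 (replace /u/3/tr 60): {"gy":{"s":{"l":51,"ndy":97,"o":58},"uc":93},"u":[{"abp":1,"co":77,"jof":44,"t":32},{"mmx":30,"o":7,"wjm":87},[90,8,96,50,22],{"tr":60}],"y":{"gg":{"gd":79,"zfd":52},"hbb":{"dqj":76,"dsj":32,"hpd":27,"vii":99},"k":86,"srq":[99,47],"xj":[97,34,84,85]}}
After op 6 (remove /y/hbb/dsj): {"gy":{"s":{"l":51,"ndy":97,"o":58},"uc":93},"u":[{"abp":1,"co":77,"jof":44,"t":32},{"mmx":30,"o":7,"wjm":87},[90,8,96,50,22],{"tr":60}],"y":{"gg":{"gd":79,"zfd":52},"hbb":{"dqj":76,"hpd":27,"vii":99},"k":86,"srq":[99,47],"xj":[97,34,84,85]}}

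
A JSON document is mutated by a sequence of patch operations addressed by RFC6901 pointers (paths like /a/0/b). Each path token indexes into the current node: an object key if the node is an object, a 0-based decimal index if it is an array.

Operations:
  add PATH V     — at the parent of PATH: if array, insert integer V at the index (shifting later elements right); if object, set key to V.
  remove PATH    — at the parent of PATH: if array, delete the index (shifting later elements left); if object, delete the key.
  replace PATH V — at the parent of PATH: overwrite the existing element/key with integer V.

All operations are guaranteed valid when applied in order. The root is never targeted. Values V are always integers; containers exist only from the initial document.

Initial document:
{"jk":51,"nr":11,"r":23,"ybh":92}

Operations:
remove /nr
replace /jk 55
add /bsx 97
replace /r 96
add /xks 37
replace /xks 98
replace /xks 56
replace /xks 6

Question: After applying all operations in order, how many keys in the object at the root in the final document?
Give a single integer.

After op 1 (remove /nr): {"jk":51,"r":23,"ybh":92}
After op 2 (replace /jk 55): {"jk":55,"r":23,"ybh":92}
After op 3 (add /bsx 97): {"bsx":97,"jk":55,"r":23,"ybh":92}
After op 4 (replace /r 96): {"bsx":97,"jk":55,"r":96,"ybh":92}
After op 5 (add /xks 37): {"bsx":97,"jk":55,"r":96,"xks":37,"ybh":92}
After op 6 (replace /xks 98): {"bsx":97,"jk":55,"r":96,"xks":98,"ybh":92}
After op 7 (replace /xks 56): {"bsx":97,"jk":55,"r":96,"xks":56,"ybh":92}
After op 8 (replace /xks 6): {"bsx":97,"jk":55,"r":96,"xks":6,"ybh":92}
Size at the root: 5

Answer: 5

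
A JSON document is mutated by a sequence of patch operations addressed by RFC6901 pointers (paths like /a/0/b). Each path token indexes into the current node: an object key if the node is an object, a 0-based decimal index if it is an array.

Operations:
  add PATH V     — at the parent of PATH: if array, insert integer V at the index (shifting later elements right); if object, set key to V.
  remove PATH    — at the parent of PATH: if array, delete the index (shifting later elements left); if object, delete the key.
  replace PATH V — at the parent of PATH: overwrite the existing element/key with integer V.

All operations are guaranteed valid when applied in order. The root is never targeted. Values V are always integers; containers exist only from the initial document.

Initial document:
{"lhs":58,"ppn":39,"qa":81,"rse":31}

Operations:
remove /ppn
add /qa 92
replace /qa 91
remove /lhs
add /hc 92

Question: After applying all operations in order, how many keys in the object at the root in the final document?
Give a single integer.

After op 1 (remove /ppn): {"lhs":58,"qa":81,"rse":31}
After op 2 (add /qa 92): {"lhs":58,"qa":92,"rse":31}
After op 3 (replace /qa 91): {"lhs":58,"qa":91,"rse":31}
After op 4 (remove /lhs): {"qa":91,"rse":31}
After op 5 (add /hc 92): {"hc":92,"qa":91,"rse":31}
Size at the root: 3

Answer: 3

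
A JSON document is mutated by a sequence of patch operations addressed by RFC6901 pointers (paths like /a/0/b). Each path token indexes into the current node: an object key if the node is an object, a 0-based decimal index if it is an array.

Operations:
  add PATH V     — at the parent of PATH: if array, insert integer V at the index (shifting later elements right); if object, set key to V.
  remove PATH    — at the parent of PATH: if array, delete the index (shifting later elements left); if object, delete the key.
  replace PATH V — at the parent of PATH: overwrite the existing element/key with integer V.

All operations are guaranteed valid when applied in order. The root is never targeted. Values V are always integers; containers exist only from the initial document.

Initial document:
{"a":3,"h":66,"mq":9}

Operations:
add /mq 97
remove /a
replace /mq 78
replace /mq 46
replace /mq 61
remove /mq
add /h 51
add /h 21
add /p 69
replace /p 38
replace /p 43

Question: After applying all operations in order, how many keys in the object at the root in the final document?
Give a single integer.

Answer: 2

Derivation:
After op 1 (add /mq 97): {"a":3,"h":66,"mq":97}
After op 2 (remove /a): {"h":66,"mq":97}
After op 3 (replace /mq 78): {"h":66,"mq":78}
After op 4 (replace /mq 46): {"h":66,"mq":46}
After op 5 (replace /mq 61): {"h":66,"mq":61}
After op 6 (remove /mq): {"h":66}
After op 7 (add /h 51): {"h":51}
After op 8 (add /h 21): {"h":21}
After op 9 (add /p 69): {"h":21,"p":69}
After op 10 (replace /p 38): {"h":21,"p":38}
After op 11 (replace /p 43): {"h":21,"p":43}
Size at the root: 2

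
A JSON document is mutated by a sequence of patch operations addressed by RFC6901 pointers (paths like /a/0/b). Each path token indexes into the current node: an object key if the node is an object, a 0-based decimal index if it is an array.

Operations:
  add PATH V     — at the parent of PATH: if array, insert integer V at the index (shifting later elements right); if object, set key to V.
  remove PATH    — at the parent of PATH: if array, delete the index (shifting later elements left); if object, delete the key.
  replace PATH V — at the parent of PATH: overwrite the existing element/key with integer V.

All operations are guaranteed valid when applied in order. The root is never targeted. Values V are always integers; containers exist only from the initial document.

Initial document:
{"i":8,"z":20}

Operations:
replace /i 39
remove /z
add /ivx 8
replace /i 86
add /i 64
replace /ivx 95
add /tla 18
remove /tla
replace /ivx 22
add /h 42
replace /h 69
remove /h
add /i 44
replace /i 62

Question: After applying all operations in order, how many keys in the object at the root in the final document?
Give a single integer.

After op 1 (replace /i 39): {"i":39,"z":20}
After op 2 (remove /z): {"i":39}
After op 3 (add /ivx 8): {"i":39,"ivx":8}
After op 4 (replace /i 86): {"i":86,"ivx":8}
After op 5 (add /i 64): {"i":64,"ivx":8}
After op 6 (replace /ivx 95): {"i":64,"ivx":95}
After op 7 (add /tla 18): {"i":64,"ivx":95,"tla":18}
After op 8 (remove /tla): {"i":64,"ivx":95}
After op 9 (replace /ivx 22): {"i":64,"ivx":22}
After op 10 (add /h 42): {"h":42,"i":64,"ivx":22}
After op 11 (replace /h 69): {"h":69,"i":64,"ivx":22}
After op 12 (remove /h): {"i":64,"ivx":22}
After op 13 (add /i 44): {"i":44,"ivx":22}
After op 14 (replace /i 62): {"i":62,"ivx":22}
Size at the root: 2

Answer: 2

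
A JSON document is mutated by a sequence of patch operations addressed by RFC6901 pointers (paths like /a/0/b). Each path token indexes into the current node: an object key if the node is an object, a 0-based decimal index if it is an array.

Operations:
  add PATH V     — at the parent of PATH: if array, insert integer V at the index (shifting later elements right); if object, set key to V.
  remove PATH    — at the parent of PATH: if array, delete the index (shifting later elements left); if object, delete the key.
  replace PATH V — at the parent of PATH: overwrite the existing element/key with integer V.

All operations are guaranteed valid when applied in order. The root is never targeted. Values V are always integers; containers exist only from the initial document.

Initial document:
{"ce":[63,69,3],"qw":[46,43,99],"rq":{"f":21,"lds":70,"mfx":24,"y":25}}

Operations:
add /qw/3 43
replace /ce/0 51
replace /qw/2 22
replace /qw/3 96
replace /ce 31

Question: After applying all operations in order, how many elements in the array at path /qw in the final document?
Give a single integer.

After op 1 (add /qw/3 43): {"ce":[63,69,3],"qw":[46,43,99,43],"rq":{"f":21,"lds":70,"mfx":24,"y":25}}
After op 2 (replace /ce/0 51): {"ce":[51,69,3],"qw":[46,43,99,43],"rq":{"f":21,"lds":70,"mfx":24,"y":25}}
After op 3 (replace /qw/2 22): {"ce":[51,69,3],"qw":[46,43,22,43],"rq":{"f":21,"lds":70,"mfx":24,"y":25}}
After op 4 (replace /qw/3 96): {"ce":[51,69,3],"qw":[46,43,22,96],"rq":{"f":21,"lds":70,"mfx":24,"y":25}}
After op 5 (replace /ce 31): {"ce":31,"qw":[46,43,22,96],"rq":{"f":21,"lds":70,"mfx":24,"y":25}}
Size at path /qw: 4

Answer: 4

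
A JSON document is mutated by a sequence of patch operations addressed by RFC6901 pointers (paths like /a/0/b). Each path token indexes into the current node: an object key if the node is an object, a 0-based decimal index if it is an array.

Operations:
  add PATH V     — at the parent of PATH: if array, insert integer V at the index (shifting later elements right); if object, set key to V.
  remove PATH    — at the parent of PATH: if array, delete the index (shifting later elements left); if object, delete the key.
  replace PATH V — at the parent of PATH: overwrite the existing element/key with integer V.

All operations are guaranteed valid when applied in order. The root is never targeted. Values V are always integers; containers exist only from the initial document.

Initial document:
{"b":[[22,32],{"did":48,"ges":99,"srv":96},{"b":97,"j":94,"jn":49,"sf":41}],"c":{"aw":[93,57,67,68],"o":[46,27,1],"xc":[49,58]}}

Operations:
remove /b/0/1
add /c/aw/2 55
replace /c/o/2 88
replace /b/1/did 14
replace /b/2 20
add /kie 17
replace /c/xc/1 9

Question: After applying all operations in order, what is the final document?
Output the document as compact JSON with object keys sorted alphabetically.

Answer: {"b":[[22],{"did":14,"ges":99,"srv":96},20],"c":{"aw":[93,57,55,67,68],"o":[46,27,88],"xc":[49,9]},"kie":17}

Derivation:
After op 1 (remove /b/0/1): {"b":[[22],{"did":48,"ges":99,"srv":96},{"b":97,"j":94,"jn":49,"sf":41}],"c":{"aw":[93,57,67,68],"o":[46,27,1],"xc":[49,58]}}
After op 2 (add /c/aw/2 55): {"b":[[22],{"did":48,"ges":99,"srv":96},{"b":97,"j":94,"jn":49,"sf":41}],"c":{"aw":[93,57,55,67,68],"o":[46,27,1],"xc":[49,58]}}
After op 3 (replace /c/o/2 88): {"b":[[22],{"did":48,"ges":99,"srv":96},{"b":97,"j":94,"jn":49,"sf":41}],"c":{"aw":[93,57,55,67,68],"o":[46,27,88],"xc":[49,58]}}
After op 4 (replace /b/1/did 14): {"b":[[22],{"did":14,"ges":99,"srv":96},{"b":97,"j":94,"jn":49,"sf":41}],"c":{"aw":[93,57,55,67,68],"o":[46,27,88],"xc":[49,58]}}
After op 5 (replace /b/2 20): {"b":[[22],{"did":14,"ges":99,"srv":96},20],"c":{"aw":[93,57,55,67,68],"o":[46,27,88],"xc":[49,58]}}
After op 6 (add /kie 17): {"b":[[22],{"did":14,"ges":99,"srv":96},20],"c":{"aw":[93,57,55,67,68],"o":[46,27,88],"xc":[49,58]},"kie":17}
After op 7 (replace /c/xc/1 9): {"b":[[22],{"did":14,"ges":99,"srv":96},20],"c":{"aw":[93,57,55,67,68],"o":[46,27,88],"xc":[49,9]},"kie":17}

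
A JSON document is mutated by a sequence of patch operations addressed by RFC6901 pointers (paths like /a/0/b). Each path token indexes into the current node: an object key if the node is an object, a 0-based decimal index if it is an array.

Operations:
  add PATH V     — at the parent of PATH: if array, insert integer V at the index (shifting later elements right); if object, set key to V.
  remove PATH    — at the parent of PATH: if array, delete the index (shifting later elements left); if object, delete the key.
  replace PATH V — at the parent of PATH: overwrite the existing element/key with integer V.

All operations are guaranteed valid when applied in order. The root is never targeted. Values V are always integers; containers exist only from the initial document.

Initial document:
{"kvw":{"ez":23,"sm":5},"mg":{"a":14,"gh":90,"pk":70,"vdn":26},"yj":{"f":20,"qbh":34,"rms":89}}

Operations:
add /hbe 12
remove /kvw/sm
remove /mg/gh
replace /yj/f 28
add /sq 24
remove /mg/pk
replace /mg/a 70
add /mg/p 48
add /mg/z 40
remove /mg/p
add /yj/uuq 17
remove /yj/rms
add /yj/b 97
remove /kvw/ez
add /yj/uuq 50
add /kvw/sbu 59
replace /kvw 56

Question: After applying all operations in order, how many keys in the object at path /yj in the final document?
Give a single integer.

After op 1 (add /hbe 12): {"hbe":12,"kvw":{"ez":23,"sm":5},"mg":{"a":14,"gh":90,"pk":70,"vdn":26},"yj":{"f":20,"qbh":34,"rms":89}}
After op 2 (remove /kvw/sm): {"hbe":12,"kvw":{"ez":23},"mg":{"a":14,"gh":90,"pk":70,"vdn":26},"yj":{"f":20,"qbh":34,"rms":89}}
After op 3 (remove /mg/gh): {"hbe":12,"kvw":{"ez":23},"mg":{"a":14,"pk":70,"vdn":26},"yj":{"f":20,"qbh":34,"rms":89}}
After op 4 (replace /yj/f 28): {"hbe":12,"kvw":{"ez":23},"mg":{"a":14,"pk":70,"vdn":26},"yj":{"f":28,"qbh":34,"rms":89}}
After op 5 (add /sq 24): {"hbe":12,"kvw":{"ez":23},"mg":{"a":14,"pk":70,"vdn":26},"sq":24,"yj":{"f":28,"qbh":34,"rms":89}}
After op 6 (remove /mg/pk): {"hbe":12,"kvw":{"ez":23},"mg":{"a":14,"vdn":26},"sq":24,"yj":{"f":28,"qbh":34,"rms":89}}
After op 7 (replace /mg/a 70): {"hbe":12,"kvw":{"ez":23},"mg":{"a":70,"vdn":26},"sq":24,"yj":{"f":28,"qbh":34,"rms":89}}
After op 8 (add /mg/p 48): {"hbe":12,"kvw":{"ez":23},"mg":{"a":70,"p":48,"vdn":26},"sq":24,"yj":{"f":28,"qbh":34,"rms":89}}
After op 9 (add /mg/z 40): {"hbe":12,"kvw":{"ez":23},"mg":{"a":70,"p":48,"vdn":26,"z":40},"sq":24,"yj":{"f":28,"qbh":34,"rms":89}}
After op 10 (remove /mg/p): {"hbe":12,"kvw":{"ez":23},"mg":{"a":70,"vdn":26,"z":40},"sq":24,"yj":{"f":28,"qbh":34,"rms":89}}
After op 11 (add /yj/uuq 17): {"hbe":12,"kvw":{"ez":23},"mg":{"a":70,"vdn":26,"z":40},"sq":24,"yj":{"f":28,"qbh":34,"rms":89,"uuq":17}}
After op 12 (remove /yj/rms): {"hbe":12,"kvw":{"ez":23},"mg":{"a":70,"vdn":26,"z":40},"sq":24,"yj":{"f":28,"qbh":34,"uuq":17}}
After op 13 (add /yj/b 97): {"hbe":12,"kvw":{"ez":23},"mg":{"a":70,"vdn":26,"z":40},"sq":24,"yj":{"b":97,"f":28,"qbh":34,"uuq":17}}
After op 14 (remove /kvw/ez): {"hbe":12,"kvw":{},"mg":{"a":70,"vdn":26,"z":40},"sq":24,"yj":{"b":97,"f":28,"qbh":34,"uuq":17}}
After op 15 (add /yj/uuq 50): {"hbe":12,"kvw":{},"mg":{"a":70,"vdn":26,"z":40},"sq":24,"yj":{"b":97,"f":28,"qbh":34,"uuq":50}}
After op 16 (add /kvw/sbu 59): {"hbe":12,"kvw":{"sbu":59},"mg":{"a":70,"vdn":26,"z":40},"sq":24,"yj":{"b":97,"f":28,"qbh":34,"uuq":50}}
After op 17 (replace /kvw 56): {"hbe":12,"kvw":56,"mg":{"a":70,"vdn":26,"z":40},"sq":24,"yj":{"b":97,"f":28,"qbh":34,"uuq":50}}
Size at path /yj: 4

Answer: 4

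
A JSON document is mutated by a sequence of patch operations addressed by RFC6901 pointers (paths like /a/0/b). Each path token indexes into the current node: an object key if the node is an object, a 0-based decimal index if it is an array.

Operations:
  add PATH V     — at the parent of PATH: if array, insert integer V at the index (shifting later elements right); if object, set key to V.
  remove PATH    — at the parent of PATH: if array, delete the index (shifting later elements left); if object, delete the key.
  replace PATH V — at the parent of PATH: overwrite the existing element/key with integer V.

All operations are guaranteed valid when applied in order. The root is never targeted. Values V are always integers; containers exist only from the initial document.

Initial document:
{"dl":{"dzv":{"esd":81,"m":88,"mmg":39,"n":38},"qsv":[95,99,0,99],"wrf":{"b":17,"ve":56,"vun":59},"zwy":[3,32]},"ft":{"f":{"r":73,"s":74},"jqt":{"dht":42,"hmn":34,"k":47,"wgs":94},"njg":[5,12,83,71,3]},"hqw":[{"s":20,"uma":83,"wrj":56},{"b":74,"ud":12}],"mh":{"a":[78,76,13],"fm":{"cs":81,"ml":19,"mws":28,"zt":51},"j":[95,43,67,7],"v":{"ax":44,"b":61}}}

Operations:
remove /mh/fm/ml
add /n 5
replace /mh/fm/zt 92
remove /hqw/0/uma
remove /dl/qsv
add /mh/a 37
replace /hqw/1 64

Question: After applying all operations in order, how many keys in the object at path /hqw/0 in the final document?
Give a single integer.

After op 1 (remove /mh/fm/ml): {"dl":{"dzv":{"esd":81,"m":88,"mmg":39,"n":38},"qsv":[95,99,0,99],"wrf":{"b":17,"ve":56,"vun":59},"zwy":[3,32]},"ft":{"f":{"r":73,"s":74},"jqt":{"dht":42,"hmn":34,"k":47,"wgs":94},"njg":[5,12,83,71,3]},"hqw":[{"s":20,"uma":83,"wrj":56},{"b":74,"ud":12}],"mh":{"a":[78,76,13],"fm":{"cs":81,"mws":28,"zt":51},"j":[95,43,67,7],"v":{"ax":44,"b":61}}}
After op 2 (add /n 5): {"dl":{"dzv":{"esd":81,"m":88,"mmg":39,"n":38},"qsv":[95,99,0,99],"wrf":{"b":17,"ve":56,"vun":59},"zwy":[3,32]},"ft":{"f":{"r":73,"s":74},"jqt":{"dht":42,"hmn":34,"k":47,"wgs":94},"njg":[5,12,83,71,3]},"hqw":[{"s":20,"uma":83,"wrj":56},{"b":74,"ud":12}],"mh":{"a":[78,76,13],"fm":{"cs":81,"mws":28,"zt":51},"j":[95,43,67,7],"v":{"ax":44,"b":61}},"n":5}
After op 3 (replace /mh/fm/zt 92): {"dl":{"dzv":{"esd":81,"m":88,"mmg":39,"n":38},"qsv":[95,99,0,99],"wrf":{"b":17,"ve":56,"vun":59},"zwy":[3,32]},"ft":{"f":{"r":73,"s":74},"jqt":{"dht":42,"hmn":34,"k":47,"wgs":94},"njg":[5,12,83,71,3]},"hqw":[{"s":20,"uma":83,"wrj":56},{"b":74,"ud":12}],"mh":{"a":[78,76,13],"fm":{"cs":81,"mws":28,"zt":92},"j":[95,43,67,7],"v":{"ax":44,"b":61}},"n":5}
After op 4 (remove /hqw/0/uma): {"dl":{"dzv":{"esd":81,"m":88,"mmg":39,"n":38},"qsv":[95,99,0,99],"wrf":{"b":17,"ve":56,"vun":59},"zwy":[3,32]},"ft":{"f":{"r":73,"s":74},"jqt":{"dht":42,"hmn":34,"k":47,"wgs":94},"njg":[5,12,83,71,3]},"hqw":[{"s":20,"wrj":56},{"b":74,"ud":12}],"mh":{"a":[78,76,13],"fm":{"cs":81,"mws":28,"zt":92},"j":[95,43,67,7],"v":{"ax":44,"b":61}},"n":5}
After op 5 (remove /dl/qsv): {"dl":{"dzv":{"esd":81,"m":88,"mmg":39,"n":38},"wrf":{"b":17,"ve":56,"vun":59},"zwy":[3,32]},"ft":{"f":{"r":73,"s":74},"jqt":{"dht":42,"hmn":34,"k":47,"wgs":94},"njg":[5,12,83,71,3]},"hqw":[{"s":20,"wrj":56},{"b":74,"ud":12}],"mh":{"a":[78,76,13],"fm":{"cs":81,"mws":28,"zt":92},"j":[95,43,67,7],"v":{"ax":44,"b":61}},"n":5}
After op 6 (add /mh/a 37): {"dl":{"dzv":{"esd":81,"m":88,"mmg":39,"n":38},"wrf":{"b":17,"ve":56,"vun":59},"zwy":[3,32]},"ft":{"f":{"r":73,"s":74},"jqt":{"dht":42,"hmn":34,"k":47,"wgs":94},"njg":[5,12,83,71,3]},"hqw":[{"s":20,"wrj":56},{"b":74,"ud":12}],"mh":{"a":37,"fm":{"cs":81,"mws":28,"zt":92},"j":[95,43,67,7],"v":{"ax":44,"b":61}},"n":5}
After op 7 (replace /hqw/1 64): {"dl":{"dzv":{"esd":81,"m":88,"mmg":39,"n":38},"wrf":{"b":17,"ve":56,"vun":59},"zwy":[3,32]},"ft":{"f":{"r":73,"s":74},"jqt":{"dht":42,"hmn":34,"k":47,"wgs":94},"njg":[5,12,83,71,3]},"hqw":[{"s":20,"wrj":56},64],"mh":{"a":37,"fm":{"cs":81,"mws":28,"zt":92},"j":[95,43,67,7],"v":{"ax":44,"b":61}},"n":5}
Size at path /hqw/0: 2

Answer: 2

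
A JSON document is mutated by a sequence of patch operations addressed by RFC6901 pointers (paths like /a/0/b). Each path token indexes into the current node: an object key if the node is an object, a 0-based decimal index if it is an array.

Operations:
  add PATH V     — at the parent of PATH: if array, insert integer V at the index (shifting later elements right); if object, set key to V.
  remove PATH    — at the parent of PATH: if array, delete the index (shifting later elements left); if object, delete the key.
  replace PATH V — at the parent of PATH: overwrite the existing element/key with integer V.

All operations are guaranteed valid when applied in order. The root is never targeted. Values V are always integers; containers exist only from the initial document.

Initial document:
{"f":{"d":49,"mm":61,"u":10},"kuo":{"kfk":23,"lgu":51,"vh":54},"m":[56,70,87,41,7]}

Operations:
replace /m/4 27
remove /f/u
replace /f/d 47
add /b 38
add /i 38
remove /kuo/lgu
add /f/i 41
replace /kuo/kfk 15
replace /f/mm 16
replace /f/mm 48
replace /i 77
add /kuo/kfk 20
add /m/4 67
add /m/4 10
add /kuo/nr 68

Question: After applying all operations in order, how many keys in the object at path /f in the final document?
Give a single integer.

After op 1 (replace /m/4 27): {"f":{"d":49,"mm":61,"u":10},"kuo":{"kfk":23,"lgu":51,"vh":54},"m":[56,70,87,41,27]}
After op 2 (remove /f/u): {"f":{"d":49,"mm":61},"kuo":{"kfk":23,"lgu":51,"vh":54},"m":[56,70,87,41,27]}
After op 3 (replace /f/d 47): {"f":{"d":47,"mm":61},"kuo":{"kfk":23,"lgu":51,"vh":54},"m":[56,70,87,41,27]}
After op 4 (add /b 38): {"b":38,"f":{"d":47,"mm":61},"kuo":{"kfk":23,"lgu":51,"vh":54},"m":[56,70,87,41,27]}
After op 5 (add /i 38): {"b":38,"f":{"d":47,"mm":61},"i":38,"kuo":{"kfk":23,"lgu":51,"vh":54},"m":[56,70,87,41,27]}
After op 6 (remove /kuo/lgu): {"b":38,"f":{"d":47,"mm":61},"i":38,"kuo":{"kfk":23,"vh":54},"m":[56,70,87,41,27]}
After op 7 (add /f/i 41): {"b":38,"f":{"d":47,"i":41,"mm":61},"i":38,"kuo":{"kfk":23,"vh":54},"m":[56,70,87,41,27]}
After op 8 (replace /kuo/kfk 15): {"b":38,"f":{"d":47,"i":41,"mm":61},"i":38,"kuo":{"kfk":15,"vh":54},"m":[56,70,87,41,27]}
After op 9 (replace /f/mm 16): {"b":38,"f":{"d":47,"i":41,"mm":16},"i":38,"kuo":{"kfk":15,"vh":54},"m":[56,70,87,41,27]}
After op 10 (replace /f/mm 48): {"b":38,"f":{"d":47,"i":41,"mm":48},"i":38,"kuo":{"kfk":15,"vh":54},"m":[56,70,87,41,27]}
After op 11 (replace /i 77): {"b":38,"f":{"d":47,"i":41,"mm":48},"i":77,"kuo":{"kfk":15,"vh":54},"m":[56,70,87,41,27]}
After op 12 (add /kuo/kfk 20): {"b":38,"f":{"d":47,"i":41,"mm":48},"i":77,"kuo":{"kfk":20,"vh":54},"m":[56,70,87,41,27]}
After op 13 (add /m/4 67): {"b":38,"f":{"d":47,"i":41,"mm":48},"i":77,"kuo":{"kfk":20,"vh":54},"m":[56,70,87,41,67,27]}
After op 14 (add /m/4 10): {"b":38,"f":{"d":47,"i":41,"mm":48},"i":77,"kuo":{"kfk":20,"vh":54},"m":[56,70,87,41,10,67,27]}
After op 15 (add /kuo/nr 68): {"b":38,"f":{"d":47,"i":41,"mm":48},"i":77,"kuo":{"kfk":20,"nr":68,"vh":54},"m":[56,70,87,41,10,67,27]}
Size at path /f: 3

Answer: 3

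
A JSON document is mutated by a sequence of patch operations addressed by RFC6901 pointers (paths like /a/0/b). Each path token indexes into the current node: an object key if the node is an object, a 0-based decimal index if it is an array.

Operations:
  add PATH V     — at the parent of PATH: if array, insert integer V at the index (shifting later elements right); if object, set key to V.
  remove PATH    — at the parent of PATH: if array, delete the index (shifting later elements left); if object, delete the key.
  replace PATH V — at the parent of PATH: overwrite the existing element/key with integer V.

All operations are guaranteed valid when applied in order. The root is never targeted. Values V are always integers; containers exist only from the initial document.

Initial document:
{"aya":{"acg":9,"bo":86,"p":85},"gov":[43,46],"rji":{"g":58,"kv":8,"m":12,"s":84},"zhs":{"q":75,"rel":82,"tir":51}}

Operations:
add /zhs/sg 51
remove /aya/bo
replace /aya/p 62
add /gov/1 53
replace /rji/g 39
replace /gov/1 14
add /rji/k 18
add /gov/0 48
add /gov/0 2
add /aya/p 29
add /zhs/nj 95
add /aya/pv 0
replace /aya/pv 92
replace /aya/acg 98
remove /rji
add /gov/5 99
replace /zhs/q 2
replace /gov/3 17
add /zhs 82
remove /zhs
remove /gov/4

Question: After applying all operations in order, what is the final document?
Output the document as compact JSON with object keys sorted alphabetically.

After op 1 (add /zhs/sg 51): {"aya":{"acg":9,"bo":86,"p":85},"gov":[43,46],"rji":{"g":58,"kv":8,"m":12,"s":84},"zhs":{"q":75,"rel":82,"sg":51,"tir":51}}
After op 2 (remove /aya/bo): {"aya":{"acg":9,"p":85},"gov":[43,46],"rji":{"g":58,"kv":8,"m":12,"s":84},"zhs":{"q":75,"rel":82,"sg":51,"tir":51}}
After op 3 (replace /aya/p 62): {"aya":{"acg":9,"p":62},"gov":[43,46],"rji":{"g":58,"kv":8,"m":12,"s":84},"zhs":{"q":75,"rel":82,"sg":51,"tir":51}}
After op 4 (add /gov/1 53): {"aya":{"acg":9,"p":62},"gov":[43,53,46],"rji":{"g":58,"kv":8,"m":12,"s":84},"zhs":{"q":75,"rel":82,"sg":51,"tir":51}}
After op 5 (replace /rji/g 39): {"aya":{"acg":9,"p":62},"gov":[43,53,46],"rji":{"g":39,"kv":8,"m":12,"s":84},"zhs":{"q":75,"rel":82,"sg":51,"tir":51}}
After op 6 (replace /gov/1 14): {"aya":{"acg":9,"p":62},"gov":[43,14,46],"rji":{"g":39,"kv":8,"m":12,"s":84},"zhs":{"q":75,"rel":82,"sg":51,"tir":51}}
After op 7 (add /rji/k 18): {"aya":{"acg":9,"p":62},"gov":[43,14,46],"rji":{"g":39,"k":18,"kv":8,"m":12,"s":84},"zhs":{"q":75,"rel":82,"sg":51,"tir":51}}
After op 8 (add /gov/0 48): {"aya":{"acg":9,"p":62},"gov":[48,43,14,46],"rji":{"g":39,"k":18,"kv":8,"m":12,"s":84},"zhs":{"q":75,"rel":82,"sg":51,"tir":51}}
After op 9 (add /gov/0 2): {"aya":{"acg":9,"p":62},"gov":[2,48,43,14,46],"rji":{"g":39,"k":18,"kv":8,"m":12,"s":84},"zhs":{"q":75,"rel":82,"sg":51,"tir":51}}
After op 10 (add /aya/p 29): {"aya":{"acg":9,"p":29},"gov":[2,48,43,14,46],"rji":{"g":39,"k":18,"kv":8,"m":12,"s":84},"zhs":{"q":75,"rel":82,"sg":51,"tir":51}}
After op 11 (add /zhs/nj 95): {"aya":{"acg":9,"p":29},"gov":[2,48,43,14,46],"rji":{"g":39,"k":18,"kv":8,"m":12,"s":84},"zhs":{"nj":95,"q":75,"rel":82,"sg":51,"tir":51}}
After op 12 (add /aya/pv 0): {"aya":{"acg":9,"p":29,"pv":0},"gov":[2,48,43,14,46],"rji":{"g":39,"k":18,"kv":8,"m":12,"s":84},"zhs":{"nj":95,"q":75,"rel":82,"sg":51,"tir":51}}
After op 13 (replace /aya/pv 92): {"aya":{"acg":9,"p":29,"pv":92},"gov":[2,48,43,14,46],"rji":{"g":39,"k":18,"kv":8,"m":12,"s":84},"zhs":{"nj":95,"q":75,"rel":82,"sg":51,"tir":51}}
After op 14 (replace /aya/acg 98): {"aya":{"acg":98,"p":29,"pv":92},"gov":[2,48,43,14,46],"rji":{"g":39,"k":18,"kv":8,"m":12,"s":84},"zhs":{"nj":95,"q":75,"rel":82,"sg":51,"tir":51}}
After op 15 (remove /rji): {"aya":{"acg":98,"p":29,"pv":92},"gov":[2,48,43,14,46],"zhs":{"nj":95,"q":75,"rel":82,"sg":51,"tir":51}}
After op 16 (add /gov/5 99): {"aya":{"acg":98,"p":29,"pv":92},"gov":[2,48,43,14,46,99],"zhs":{"nj":95,"q":75,"rel":82,"sg":51,"tir":51}}
After op 17 (replace /zhs/q 2): {"aya":{"acg":98,"p":29,"pv":92},"gov":[2,48,43,14,46,99],"zhs":{"nj":95,"q":2,"rel":82,"sg":51,"tir":51}}
After op 18 (replace /gov/3 17): {"aya":{"acg":98,"p":29,"pv":92},"gov":[2,48,43,17,46,99],"zhs":{"nj":95,"q":2,"rel":82,"sg":51,"tir":51}}
After op 19 (add /zhs 82): {"aya":{"acg":98,"p":29,"pv":92},"gov":[2,48,43,17,46,99],"zhs":82}
After op 20 (remove /zhs): {"aya":{"acg":98,"p":29,"pv":92},"gov":[2,48,43,17,46,99]}
After op 21 (remove /gov/4): {"aya":{"acg":98,"p":29,"pv":92},"gov":[2,48,43,17,99]}

Answer: {"aya":{"acg":98,"p":29,"pv":92},"gov":[2,48,43,17,99]}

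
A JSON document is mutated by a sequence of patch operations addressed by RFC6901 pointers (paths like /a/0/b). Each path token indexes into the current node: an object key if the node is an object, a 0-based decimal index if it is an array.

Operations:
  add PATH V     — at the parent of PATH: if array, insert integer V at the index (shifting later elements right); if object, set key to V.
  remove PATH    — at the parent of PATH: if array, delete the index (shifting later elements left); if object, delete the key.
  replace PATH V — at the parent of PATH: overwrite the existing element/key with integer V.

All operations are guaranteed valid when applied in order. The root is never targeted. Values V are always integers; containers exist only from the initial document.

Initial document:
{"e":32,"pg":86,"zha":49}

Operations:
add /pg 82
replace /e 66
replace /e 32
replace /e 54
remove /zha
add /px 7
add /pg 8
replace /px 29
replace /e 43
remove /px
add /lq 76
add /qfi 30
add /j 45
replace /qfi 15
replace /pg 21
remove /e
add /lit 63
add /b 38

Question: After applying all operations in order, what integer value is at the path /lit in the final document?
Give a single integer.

Answer: 63

Derivation:
After op 1 (add /pg 82): {"e":32,"pg":82,"zha":49}
After op 2 (replace /e 66): {"e":66,"pg":82,"zha":49}
After op 3 (replace /e 32): {"e":32,"pg":82,"zha":49}
After op 4 (replace /e 54): {"e":54,"pg":82,"zha":49}
After op 5 (remove /zha): {"e":54,"pg":82}
After op 6 (add /px 7): {"e":54,"pg":82,"px":7}
After op 7 (add /pg 8): {"e":54,"pg":8,"px":7}
After op 8 (replace /px 29): {"e":54,"pg":8,"px":29}
After op 9 (replace /e 43): {"e":43,"pg":8,"px":29}
After op 10 (remove /px): {"e":43,"pg":8}
After op 11 (add /lq 76): {"e":43,"lq":76,"pg":8}
After op 12 (add /qfi 30): {"e":43,"lq":76,"pg":8,"qfi":30}
After op 13 (add /j 45): {"e":43,"j":45,"lq":76,"pg":8,"qfi":30}
After op 14 (replace /qfi 15): {"e":43,"j":45,"lq":76,"pg":8,"qfi":15}
After op 15 (replace /pg 21): {"e":43,"j":45,"lq":76,"pg":21,"qfi":15}
After op 16 (remove /e): {"j":45,"lq":76,"pg":21,"qfi":15}
After op 17 (add /lit 63): {"j":45,"lit":63,"lq":76,"pg":21,"qfi":15}
After op 18 (add /b 38): {"b":38,"j":45,"lit":63,"lq":76,"pg":21,"qfi":15}
Value at /lit: 63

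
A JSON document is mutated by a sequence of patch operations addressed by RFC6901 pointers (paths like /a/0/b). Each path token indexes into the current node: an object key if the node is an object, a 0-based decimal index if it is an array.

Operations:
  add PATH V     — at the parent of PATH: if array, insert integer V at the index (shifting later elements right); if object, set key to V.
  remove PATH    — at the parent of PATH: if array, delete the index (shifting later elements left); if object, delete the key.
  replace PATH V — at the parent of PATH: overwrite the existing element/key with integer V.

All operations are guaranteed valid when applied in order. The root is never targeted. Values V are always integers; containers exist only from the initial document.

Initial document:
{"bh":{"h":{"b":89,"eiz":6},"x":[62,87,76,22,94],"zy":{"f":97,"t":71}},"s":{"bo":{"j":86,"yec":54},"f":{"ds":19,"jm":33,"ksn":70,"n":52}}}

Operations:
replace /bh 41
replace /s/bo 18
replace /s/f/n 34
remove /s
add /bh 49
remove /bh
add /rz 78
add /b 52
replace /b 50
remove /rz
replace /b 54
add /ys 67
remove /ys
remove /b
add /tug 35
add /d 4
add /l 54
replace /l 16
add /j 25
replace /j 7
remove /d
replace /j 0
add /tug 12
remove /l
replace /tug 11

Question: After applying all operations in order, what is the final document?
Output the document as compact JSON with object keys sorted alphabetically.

Answer: {"j":0,"tug":11}

Derivation:
After op 1 (replace /bh 41): {"bh":41,"s":{"bo":{"j":86,"yec":54},"f":{"ds":19,"jm":33,"ksn":70,"n":52}}}
After op 2 (replace /s/bo 18): {"bh":41,"s":{"bo":18,"f":{"ds":19,"jm":33,"ksn":70,"n":52}}}
After op 3 (replace /s/f/n 34): {"bh":41,"s":{"bo":18,"f":{"ds":19,"jm":33,"ksn":70,"n":34}}}
After op 4 (remove /s): {"bh":41}
After op 5 (add /bh 49): {"bh":49}
After op 6 (remove /bh): {}
After op 7 (add /rz 78): {"rz":78}
After op 8 (add /b 52): {"b":52,"rz":78}
After op 9 (replace /b 50): {"b":50,"rz":78}
After op 10 (remove /rz): {"b":50}
After op 11 (replace /b 54): {"b":54}
After op 12 (add /ys 67): {"b":54,"ys":67}
After op 13 (remove /ys): {"b":54}
After op 14 (remove /b): {}
After op 15 (add /tug 35): {"tug":35}
After op 16 (add /d 4): {"d":4,"tug":35}
After op 17 (add /l 54): {"d":4,"l":54,"tug":35}
After op 18 (replace /l 16): {"d":4,"l":16,"tug":35}
After op 19 (add /j 25): {"d":4,"j":25,"l":16,"tug":35}
After op 20 (replace /j 7): {"d":4,"j":7,"l":16,"tug":35}
After op 21 (remove /d): {"j":7,"l":16,"tug":35}
After op 22 (replace /j 0): {"j":0,"l":16,"tug":35}
After op 23 (add /tug 12): {"j":0,"l":16,"tug":12}
After op 24 (remove /l): {"j":0,"tug":12}
After op 25 (replace /tug 11): {"j":0,"tug":11}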